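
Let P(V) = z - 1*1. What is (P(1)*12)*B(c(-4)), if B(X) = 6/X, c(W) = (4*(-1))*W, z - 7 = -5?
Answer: 9/2 ≈ 4.5000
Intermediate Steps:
z = 2 (z = 7 - 5 = 2)
c(W) = -4*W
P(V) = 1 (P(V) = 2 - 1*1 = 2 - 1 = 1)
(P(1)*12)*B(c(-4)) = (1*12)*(6/((-4*(-4)))) = 12*(6/16) = 12*(6*(1/16)) = 12*(3/8) = 9/2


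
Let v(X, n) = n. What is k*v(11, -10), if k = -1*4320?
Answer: 43200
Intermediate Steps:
k = -4320
k*v(11, -10) = -4320*(-10) = 43200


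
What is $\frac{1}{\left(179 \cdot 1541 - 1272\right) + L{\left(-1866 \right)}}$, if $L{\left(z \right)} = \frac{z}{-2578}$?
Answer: $\frac{1289}{353917796} \approx 3.6421 \cdot 10^{-6}$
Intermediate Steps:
$L{\left(z \right)} = - \frac{z}{2578}$ ($L{\left(z \right)} = z \left(- \frac{1}{2578}\right) = - \frac{z}{2578}$)
$\frac{1}{\left(179 \cdot 1541 - 1272\right) + L{\left(-1866 \right)}} = \frac{1}{\left(179 \cdot 1541 - 1272\right) - - \frac{933}{1289}} = \frac{1}{\left(275839 - 1272\right) + \frac{933}{1289}} = \frac{1}{274567 + \frac{933}{1289}} = \frac{1}{\frac{353917796}{1289}} = \frac{1289}{353917796}$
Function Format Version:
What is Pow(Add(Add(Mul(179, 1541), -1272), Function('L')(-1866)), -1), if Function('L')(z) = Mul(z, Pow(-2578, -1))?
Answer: Rational(1289, 353917796) ≈ 3.6421e-6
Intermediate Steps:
Function('L')(z) = Mul(Rational(-1, 2578), z) (Function('L')(z) = Mul(z, Rational(-1, 2578)) = Mul(Rational(-1, 2578), z))
Pow(Add(Add(Mul(179, 1541), -1272), Function('L')(-1866)), -1) = Pow(Add(Add(Mul(179, 1541), -1272), Mul(Rational(-1, 2578), -1866)), -1) = Pow(Add(Add(275839, -1272), Rational(933, 1289)), -1) = Pow(Add(274567, Rational(933, 1289)), -1) = Pow(Rational(353917796, 1289), -1) = Rational(1289, 353917796)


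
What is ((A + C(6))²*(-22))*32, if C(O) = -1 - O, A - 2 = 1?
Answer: -11264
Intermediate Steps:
A = 3 (A = 2 + 1 = 3)
((A + C(6))²*(-22))*32 = ((3 + (-1 - 1*6))²*(-22))*32 = ((3 + (-1 - 6))²*(-22))*32 = ((3 - 7)²*(-22))*32 = ((-4)²*(-22))*32 = (16*(-22))*32 = -352*32 = -11264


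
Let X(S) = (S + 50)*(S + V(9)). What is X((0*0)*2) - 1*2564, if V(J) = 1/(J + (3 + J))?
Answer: -53794/21 ≈ -2561.6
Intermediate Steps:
V(J) = 1/(3 + 2*J)
X(S) = (50 + S)*(1/21 + S) (X(S) = (S + 50)*(S + 1/(3 + 2*9)) = (50 + S)*(S + 1/(3 + 18)) = (50 + S)*(S + 1/21) = (50 + S)*(1/21 + S))
X((0*0)*2) - 1*2564 = (50/21 + ((0*0)*2)² + 1051*((0*0)*2)/21) - 1*2564 = (50/21 + (0*2)² + 1051*(0*2)/21) - 2564 = (50/21 + 0² + (1051/21)*0) - 2564 = (50/21 + 0 + 0) - 2564 = 50/21 - 2564 = -53794/21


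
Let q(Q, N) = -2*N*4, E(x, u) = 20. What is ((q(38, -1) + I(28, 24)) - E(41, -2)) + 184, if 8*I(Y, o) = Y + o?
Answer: 357/2 ≈ 178.50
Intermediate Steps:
q(Q, N) = -8*N
I(Y, o) = Y/8 + o/8 (I(Y, o) = (Y + o)/8 = Y/8 + o/8)
((q(38, -1) + I(28, 24)) - E(41, -2)) + 184 = ((-8*(-1) + ((1/8)*28 + (1/8)*24)) - 1*20) + 184 = ((8 + (7/2 + 3)) - 20) + 184 = ((8 + 13/2) - 20) + 184 = (29/2 - 20) + 184 = -11/2 + 184 = 357/2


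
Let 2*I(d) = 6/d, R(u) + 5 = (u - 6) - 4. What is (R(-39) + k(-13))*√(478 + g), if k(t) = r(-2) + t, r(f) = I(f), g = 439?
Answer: -137*√917/2 ≈ -2074.3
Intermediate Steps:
R(u) = -15 + u (R(u) = -5 + ((u - 6) - 4) = -5 + ((-6 + u) - 4) = -5 + (-10 + u) = -15 + u)
I(d) = 3/d (I(d) = (6/d)/2 = 3/d)
r(f) = 3/f
k(t) = -3/2 + t (k(t) = 3/(-2) + t = 3*(-½) + t = -3/2 + t)
(R(-39) + k(-13))*√(478 + g) = ((-15 - 39) + (-3/2 - 13))*√(478 + 439) = (-54 - 29/2)*√917 = -137*√917/2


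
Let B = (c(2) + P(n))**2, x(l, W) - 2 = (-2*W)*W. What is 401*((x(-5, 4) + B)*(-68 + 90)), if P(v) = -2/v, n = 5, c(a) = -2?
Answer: -5346132/25 ≈ -2.1385e+5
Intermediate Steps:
x(l, W) = 2 - 2*W**2 (x(l, W) = 2 + (-2*W)*W = 2 - 2*W**2)
B = 144/25 (B = (-2 - 2/5)**2 = (-12/5)**2 = 144/25 ≈ 5.7600)
401*((x(-5, 4) + B)*(-68 + 90)) = 401*(((2 - 2*4**2) + 144/25)*(-68 + 90)) = 401*(((2 - 2*16) + 144/25)*22) = 401*(((2 - 32) + 144/25)*22) = 401*((-30 + 144/25)*22) = 401*(-606/25*22) = 401*(-13332/25) = -5346132/25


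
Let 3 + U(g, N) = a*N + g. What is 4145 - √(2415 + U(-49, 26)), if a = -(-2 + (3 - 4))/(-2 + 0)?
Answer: 4145 - 2*√581 ≈ 4096.8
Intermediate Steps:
a = -3/2 (a = -(-2 - 1)/(-2) = -(-3)*(-1)/2 = -1*3/2 = -3/2 ≈ -1.5000)
U(g, N) = -3 + g - 3*N/2 (U(g, N) = -3 + (-3*N/2 + g) = -3 + (g - 3*N/2) = -3 + g - 3*N/2)
4145 - √(2415 + U(-49, 26)) = 4145 - √(2415 + (-3 - 49 - 3/2*26)) = 4145 - √(2415 + (-3 - 49 - 39)) = 4145 - √(2415 - 91) = 4145 - √2324 = 4145 - 2*√581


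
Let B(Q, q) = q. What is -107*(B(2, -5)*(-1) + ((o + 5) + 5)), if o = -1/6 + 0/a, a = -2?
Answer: -9523/6 ≈ -1587.2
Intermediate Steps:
o = -1/6 (o = -1/6 + 0/(-2) = -1*1/6 + 0*(-1/2) = -1/6 + 0 = -1/6 ≈ -0.16667)
-107*(B(2, -5)*(-1) + ((o + 5) + 5)) = -107*(-5*(-1) + ((-1/6 + 5) + 5)) = -107*(5 + (29/6 + 5)) = -107*(5 + 59/6) = -107*89/6 = -9523/6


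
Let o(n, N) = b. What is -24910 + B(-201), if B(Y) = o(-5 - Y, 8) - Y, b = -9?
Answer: -24718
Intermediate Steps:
o(n, N) = -9
B(Y) = -9 - Y
-24910 + B(-201) = -24910 + (-9 - 1*(-201)) = -24910 + (-9 + 201) = -24910 + 192 = -24718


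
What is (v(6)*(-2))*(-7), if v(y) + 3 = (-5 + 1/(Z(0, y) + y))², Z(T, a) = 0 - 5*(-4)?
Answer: 102291/338 ≈ 302.64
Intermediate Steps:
Z(T, a) = 20 (Z(T, a) = 0 + 20 = 20)
v(y) = -3 + (-5 + 1/(20 + y))²
(v(6)*(-2))*(-7) = ((-3 + (99 + 5*6)²/(20 + 6)²)*(-2))*(-7) = ((-3 + (99 + 30)²/26²)*(-2))*(-7) = ((-3 + (1/676)*129²)*(-2))*(-7) = ((-3 + (1/676)*16641)*(-2))*(-7) = ((-3 + 16641/676)*(-2))*(-7) = ((14613/676)*(-2))*(-7) = -14613/338*(-7) = 102291/338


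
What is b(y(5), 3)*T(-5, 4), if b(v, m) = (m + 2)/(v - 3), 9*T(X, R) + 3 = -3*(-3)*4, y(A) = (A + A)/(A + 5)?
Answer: -55/6 ≈ -9.1667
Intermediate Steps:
y(A) = 2*A/(5 + A) (y(A) = (2*A)/(5 + A) = 2*A/(5 + A))
T(X, R) = 11/3 (T(X, R) = -⅓ + (-3*(-3)*4)/9 = -⅓ + (9*4)/9 = -⅓ + (⅑)*36 = -⅓ + 4 = 11/3)
b(v, m) = (2 + m)/(-3 + v)
b(y(5), 3)*T(-5, 4) = ((2 + 3)/(-3 + 2*5/(5 + 5)))*(11/3) = (5/(-3 + 2*5/10))*(11/3) = (5/(-3 + 2*5*(⅒)))*(11/3) = (5/(-3 + 1))*(11/3) = (5/(-2))*(11/3) = -½*5*(11/3) = -5/2*11/3 = -55/6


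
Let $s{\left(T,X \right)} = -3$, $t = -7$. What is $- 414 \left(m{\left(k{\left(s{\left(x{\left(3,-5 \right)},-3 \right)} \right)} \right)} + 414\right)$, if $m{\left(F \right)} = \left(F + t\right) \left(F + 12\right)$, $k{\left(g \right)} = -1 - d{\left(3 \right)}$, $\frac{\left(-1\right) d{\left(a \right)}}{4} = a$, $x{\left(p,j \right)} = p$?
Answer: $-209484$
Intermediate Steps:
$d{\left(a \right)} = - 4 a$
$k{\left(g \right)} = 11$ ($k{\left(g \right)} = -1 - \left(-4\right) 3 = -1 - -12 = -1 + 12 = 11$)
$m{\left(F \right)} = \left(-7 + F\right) \left(12 + F\right)$ ($m{\left(F \right)} = \left(F - 7\right) \left(F + 12\right) = \left(-7 + F\right) \left(12 + F\right)$)
$- 414 \left(m{\left(k{\left(s{\left(x{\left(3,-5 \right)},-3 \right)} \right)} \right)} + 414\right) = - 414 \left(\left(-84 + 11^{2} + 5 \cdot 11\right) + 414\right) = - 414 \left(\left(-84 + 121 + 55\right) + 414\right) = - 414 \left(92 + 414\right) = \left(-414\right) 506 = -209484$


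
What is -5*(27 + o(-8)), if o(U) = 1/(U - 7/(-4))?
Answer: -671/5 ≈ -134.20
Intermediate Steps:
o(U) = 1/(7/4 + U) (o(U) = 1/(U - 7*(-¼)) = 1/(U + 7/4) = 1/(7/4 + U))
-5*(27 + o(-8)) = -5*(27 + 4/(7 + 4*(-8))) = -5*(27 + 4/(7 - 32)) = -5*(27 + 4/(-25)) = -5*(27 + 4*(-1/25)) = -5*(27 - 4/25) = -5*671/25 = -671/5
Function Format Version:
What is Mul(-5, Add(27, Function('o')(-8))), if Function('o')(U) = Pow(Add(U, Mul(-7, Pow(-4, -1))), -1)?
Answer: Rational(-671, 5) ≈ -134.20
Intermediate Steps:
Function('o')(U) = Pow(Add(Rational(7, 4), U), -1) (Function('o')(U) = Pow(Add(U, Mul(-7, Rational(-1, 4))), -1) = Pow(Add(U, Rational(7, 4)), -1) = Pow(Add(Rational(7, 4), U), -1))
Mul(-5, Add(27, Function('o')(-8))) = Mul(-5, Add(27, Mul(4, Pow(Add(7, Mul(4, -8)), -1)))) = Mul(-5, Add(27, Mul(4, Pow(Add(7, -32), -1)))) = Mul(-5, Add(27, Mul(4, Pow(-25, -1)))) = Mul(-5, Add(27, Mul(4, Rational(-1, 25)))) = Mul(-5, Add(27, Rational(-4, 25))) = Mul(-5, Rational(671, 25)) = Rational(-671, 5)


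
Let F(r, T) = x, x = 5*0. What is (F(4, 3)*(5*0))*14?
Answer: 0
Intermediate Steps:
x = 0
F(r, T) = 0
(F(4, 3)*(5*0))*14 = (0*(5*0))*14 = (0*0)*14 = 0*14 = 0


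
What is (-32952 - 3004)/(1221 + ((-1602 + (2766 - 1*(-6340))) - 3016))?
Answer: -35956/5709 ≈ -6.2981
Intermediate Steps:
(-32952 - 3004)/(1221 + ((-1602 + (2766 - 1*(-6340))) - 3016)) = -35956/(1221 + ((-1602 + (2766 + 6340)) - 3016)) = -35956/(1221 + ((-1602 + 9106) - 3016)) = -35956/(1221 + (7504 - 3016)) = -35956/(1221 + 4488) = -35956/5709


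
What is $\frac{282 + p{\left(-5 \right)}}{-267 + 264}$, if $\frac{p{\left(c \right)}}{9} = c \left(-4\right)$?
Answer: $-154$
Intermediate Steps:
$p{\left(c \right)} = - 36 c$ ($p{\left(c \right)} = 9 c \left(-4\right) = 9 \left(- 4 c\right) = - 36 c$)
$\frac{282 + p{\left(-5 \right)}}{-267 + 264} = \frac{282 - -180}{-267 + 264} = \frac{282 + 180}{-3} = 462 \left(- \frac{1}{3}\right) = -154$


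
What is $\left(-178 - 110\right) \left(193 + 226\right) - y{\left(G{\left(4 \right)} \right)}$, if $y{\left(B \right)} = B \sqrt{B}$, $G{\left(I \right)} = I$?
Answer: $-120680$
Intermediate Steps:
$y{\left(B \right)} = B^{\frac{3}{2}}$
$\left(-178 - 110\right) \left(193 + 226\right) - y{\left(G{\left(4 \right)} \right)} = \left(-178 - 110\right) \left(193 + 226\right) - 4^{\frac{3}{2}} = \left(-288\right) 419 - 8 = -120672 - 8 = -120680$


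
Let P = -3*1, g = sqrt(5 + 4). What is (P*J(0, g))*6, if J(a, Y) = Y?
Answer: -54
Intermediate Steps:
g = 3 (g = sqrt(9) = 3)
P = -3
(P*J(0, g))*6 = -3*3*6 = -9*6 = -54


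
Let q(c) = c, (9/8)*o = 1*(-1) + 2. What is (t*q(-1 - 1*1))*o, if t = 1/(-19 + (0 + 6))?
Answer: 16/117 ≈ 0.13675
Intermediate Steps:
o = 8/9 (o = 8*(1*(-1) + 2)/9 = 8*(-1 + 2)/9 = (8/9)*1 = 8/9 ≈ 0.88889)
t = -1/13 (t = 1/(-19 + 6) = 1/(-13) = -1/13 ≈ -0.076923)
(t*q(-1 - 1*1))*o = -(-1 - 1*1)/13*(8/9) = -(-1 - 1)/13*(8/9) = -1/13*(-2)*(8/9) = (2/13)*(8/9) = 16/117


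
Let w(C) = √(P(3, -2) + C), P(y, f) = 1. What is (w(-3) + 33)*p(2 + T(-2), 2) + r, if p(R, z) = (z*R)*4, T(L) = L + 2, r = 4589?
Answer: 5117 + 16*I*√2 ≈ 5117.0 + 22.627*I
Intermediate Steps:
T(L) = 2 + L
w(C) = √(1 + C)
p(R, z) = 4*R*z (p(R, z) = (R*z)*4 = 4*R*z)
(w(-3) + 33)*p(2 + T(-2), 2) + r = (√(1 - 3) + 33)*(4*(2 + (2 - 2))*2) + 4589 = (√(-2) + 33)*(4*(2 + 0)*2) + 4589 = (I*√2 + 33)*(4*2*2) + 4589 = (33 + I*√2)*16 + 4589 = (528 + 16*I*√2) + 4589 = 5117 + 16*I*√2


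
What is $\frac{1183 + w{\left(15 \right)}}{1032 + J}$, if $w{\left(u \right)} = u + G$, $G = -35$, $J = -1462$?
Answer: $- \frac{1163}{430} \approx -2.7047$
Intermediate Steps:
$w{\left(u \right)} = -35 + u$ ($w{\left(u \right)} = u - 35 = -35 + u$)
$\frac{1183 + w{\left(15 \right)}}{1032 + J} = \frac{1183 + \left(-35 + 15\right)}{1032 - 1462} = \frac{1183 - 20}{-430} = 1163 \left(- \frac{1}{430}\right) = - \frac{1163}{430}$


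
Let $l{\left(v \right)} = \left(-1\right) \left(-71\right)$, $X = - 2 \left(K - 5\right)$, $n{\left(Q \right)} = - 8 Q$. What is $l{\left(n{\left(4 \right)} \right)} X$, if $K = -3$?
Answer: $1136$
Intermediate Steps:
$X = 16$ ($X = - 2 \left(-3 - 5\right) = \left(-2\right) \left(-8\right) = 16$)
$l{\left(v \right)} = 71$
$l{\left(n{\left(4 \right)} \right)} X = 71 \cdot 16 = 1136$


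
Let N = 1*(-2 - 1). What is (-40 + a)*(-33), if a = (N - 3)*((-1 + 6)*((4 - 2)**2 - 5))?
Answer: 330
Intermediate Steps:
N = -3 (N = 1*(-3) = -3)
a = 30 (a = (-3 - 3)*((-1 + 6)*((4 - 2)**2 - 5)) = -30*(2**2 - 5) = -30*(4 - 5) = -30*(-1) = -6*(-5) = 30)
(-40 + a)*(-33) = (-40 + 30)*(-33) = -10*(-33) = 330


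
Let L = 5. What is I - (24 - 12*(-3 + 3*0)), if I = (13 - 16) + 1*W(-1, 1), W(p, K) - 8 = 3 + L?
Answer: -47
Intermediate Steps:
W(p, K) = 16 (W(p, K) = 8 + (3 + 5) = 8 + 8 = 16)
I = 13 (I = (13 - 16) + 1*16 = -3 + 16 = 13)
I - (24 - 12*(-3 + 3*0)) = 13 - (24 - 12*(-3 + 3*0)) = 13 - (24 - 12*(-3 + 0)) = 13 - (24 - 12*(-3)) = 13 - (24 + 36) = 13 - 1*60 = 13 - 60 = -47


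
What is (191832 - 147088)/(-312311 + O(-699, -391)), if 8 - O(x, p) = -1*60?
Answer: -44744/312243 ≈ -0.14330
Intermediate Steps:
O(x, p) = 68 (O(x, p) = 8 - (-1)*60 = 8 - 1*(-60) = 8 + 60 = 68)
(191832 - 147088)/(-312311 + O(-699, -391)) = (191832 - 147088)/(-312311 + 68) = 44744/(-312243) = 44744*(-1/312243) = -44744/312243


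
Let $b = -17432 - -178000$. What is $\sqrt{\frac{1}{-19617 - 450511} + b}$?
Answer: $\frac{\sqrt{2218049585752249}}{117532} \approx 400.71$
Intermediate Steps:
$b = 160568$ ($b = -17432 + 178000 = 160568$)
$\sqrt{\frac{1}{-19617 - 450511} + b} = \sqrt{\frac{1}{-19617 - 450511} + 160568} = \sqrt{\frac{1}{-470128} + 160568} = \sqrt{- \frac{1}{470128} + 160568} = \sqrt{\frac{75487512703}{470128}} = \frac{\sqrt{2218049585752249}}{117532}$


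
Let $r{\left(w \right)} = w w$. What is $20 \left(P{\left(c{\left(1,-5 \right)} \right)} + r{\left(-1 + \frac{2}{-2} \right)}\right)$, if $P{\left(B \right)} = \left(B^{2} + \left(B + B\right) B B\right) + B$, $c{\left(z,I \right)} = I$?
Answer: $-4520$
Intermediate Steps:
$r{\left(w \right)} = w^{2}$
$P{\left(B \right)} = B + B^{2} + 2 B^{3}$ ($P{\left(B \right)} = \left(B^{2} + 2 B B B\right) + B = \left(B^{2} + 2 B^{2} B\right) + B = \left(B^{2} + 2 B^{3}\right) + B = B + B^{2} + 2 B^{3}$)
$20 \left(P{\left(c{\left(1,-5 \right)} \right)} + r{\left(-1 + \frac{2}{-2} \right)}\right) = 20 \left(- 5 \left(1 - 5 + 2 \left(-5\right)^{2}\right) + \left(-1 + \frac{2}{-2}\right)^{2}\right) = 20 \left(- 5 \left(1 - 5 + 2 \cdot 25\right) + \left(-1 + 2 \left(- \frac{1}{2}\right)\right)^{2}\right) = 20 \left(- 5 \left(1 - 5 + 50\right) + \left(-1 - 1\right)^{2}\right) = 20 \left(\left(-5\right) 46 + \left(-2\right)^{2}\right) = 20 \left(-230 + 4\right) = 20 \left(-226\right) = -4520$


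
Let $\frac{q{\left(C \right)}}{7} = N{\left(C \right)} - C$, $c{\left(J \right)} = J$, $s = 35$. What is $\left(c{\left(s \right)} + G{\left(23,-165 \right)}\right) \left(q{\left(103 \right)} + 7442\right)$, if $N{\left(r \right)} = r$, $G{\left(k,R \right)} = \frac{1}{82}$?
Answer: $\frac{10682991}{41} \approx 2.6056 \cdot 10^{5}$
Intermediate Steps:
$G{\left(k,R \right)} = \frac{1}{82}$
$q{\left(C \right)} = 0$ ($q{\left(C \right)} = 7 \left(C - C\right) = 7 \cdot 0 = 0$)
$\left(c{\left(s \right)} + G{\left(23,-165 \right)}\right) \left(q{\left(103 \right)} + 7442\right) = \left(35 + \frac{1}{82}\right) \left(0 + 7442\right) = \frac{2871}{82} \cdot 7442 = \frac{10682991}{41}$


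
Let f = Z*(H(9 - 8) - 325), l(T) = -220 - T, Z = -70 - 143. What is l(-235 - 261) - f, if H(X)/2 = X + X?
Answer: -68097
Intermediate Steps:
Z = -213
H(X) = 4*X (H(X) = 2*(X + X) = 2*(2*X) = 4*X)
f = 68373 (f = -213*(4*(9 - 8) - 325) = -213*(4*1 - 325) = -213*(4 - 325) = -213*(-321) = 68373)
l(-235 - 261) - f = (-220 - (-235 - 261)) - 1*68373 = (-220 - 1*(-496)) - 68373 = (-220 + 496) - 68373 = 276 - 68373 = -68097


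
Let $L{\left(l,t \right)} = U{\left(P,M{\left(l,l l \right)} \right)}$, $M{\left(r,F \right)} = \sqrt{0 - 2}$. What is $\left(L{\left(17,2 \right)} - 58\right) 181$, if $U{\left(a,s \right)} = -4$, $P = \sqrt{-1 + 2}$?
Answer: $-11222$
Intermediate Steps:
$M{\left(r,F \right)} = i \sqrt{2}$ ($M{\left(r,F \right)} = \sqrt{-2} = i \sqrt{2}$)
$P = 1$ ($P = \sqrt{1} = 1$)
$L{\left(l,t \right)} = -4$
$\left(L{\left(17,2 \right)} - 58\right) 181 = \left(-4 - 58\right) 181 = \left(-62\right) 181 = -11222$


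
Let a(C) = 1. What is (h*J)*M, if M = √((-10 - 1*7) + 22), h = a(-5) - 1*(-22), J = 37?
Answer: 851*√5 ≈ 1902.9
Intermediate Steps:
h = 23 (h = 1 - 1*(-22) = 1 + 22 = 23)
M = √5 (M = √((-10 - 7) + 22) = √(-17 + 22) = √5 ≈ 2.2361)
(h*J)*M = (23*37)*√5 = 851*√5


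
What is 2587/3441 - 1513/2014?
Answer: 3985/6930174 ≈ 0.00057502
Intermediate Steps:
2587/3441 - 1513/2014 = 3985/6930174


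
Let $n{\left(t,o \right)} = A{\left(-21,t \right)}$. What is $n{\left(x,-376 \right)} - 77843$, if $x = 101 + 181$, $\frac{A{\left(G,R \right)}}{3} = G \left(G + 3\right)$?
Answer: $-76709$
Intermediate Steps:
$A{\left(G,R \right)} = 3 G \left(3 + G\right)$ ($A{\left(G,R \right)} = 3 G \left(G + 3\right) = 3 G \left(3 + G\right)$)
$x = 282$
$n{\left(t,o \right)} = 1134$ ($n{\left(t,o \right)} = 3 \left(-21\right) \left(3 - 21\right) = 3 \left(-21\right) \left(-18\right) = 1134$)
$n{\left(x,-376 \right)} - 77843 = 1134 - 77843 = -76709$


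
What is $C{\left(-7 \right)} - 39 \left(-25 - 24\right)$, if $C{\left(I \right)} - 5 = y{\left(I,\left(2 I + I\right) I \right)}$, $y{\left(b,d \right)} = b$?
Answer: $1909$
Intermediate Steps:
$C{\left(I \right)} = 5 + I$
$C{\left(-7 \right)} - 39 \left(-25 - 24\right) = \left(5 - 7\right) - 39 \left(-25 - 24\right) = -2 - 39 \left(-25 - 24\right) = -2 - -1911 = -2 + 1911 = 1909$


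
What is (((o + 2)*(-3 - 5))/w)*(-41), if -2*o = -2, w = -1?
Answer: -984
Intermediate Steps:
o = 1 (o = -½*(-2) = 1)
(((o + 2)*(-3 - 5))/w)*(-41) = (((1 + 2)*(-3 - 5))/(-1))*(-41) = ((3*(-8))*(-1))*(-41) = -24*(-1)*(-41) = 24*(-41) = -984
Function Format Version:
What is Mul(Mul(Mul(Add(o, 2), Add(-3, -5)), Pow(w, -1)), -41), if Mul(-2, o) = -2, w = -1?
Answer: -984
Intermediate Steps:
o = 1 (o = Mul(Rational(-1, 2), -2) = 1)
Mul(Mul(Mul(Add(o, 2), Add(-3, -5)), Pow(w, -1)), -41) = Mul(Mul(Mul(Add(1, 2), Add(-3, -5)), Pow(-1, -1)), -41) = Mul(Mul(Mul(3, -8), -1), -41) = Mul(Mul(-24, -1), -41) = Mul(24, -41) = -984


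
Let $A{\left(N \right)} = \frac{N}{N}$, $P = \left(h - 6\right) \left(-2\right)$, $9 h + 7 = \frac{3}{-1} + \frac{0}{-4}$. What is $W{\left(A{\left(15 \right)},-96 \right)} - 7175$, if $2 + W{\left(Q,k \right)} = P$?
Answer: $- \frac{64465}{9} \approx -7162.8$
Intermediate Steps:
$h = - \frac{10}{9}$ ($h = - \frac{7}{9} + \frac{\frac{3}{-1} + \frac{0}{-4}}{9} = - \frac{7}{9} + \frac{3 \left(-1\right) + 0 \left(- \frac{1}{4}\right)}{9} = - \frac{7}{9} + \frac{-3 + 0}{9} = - \frac{7}{9} + \frac{1}{9} \left(-3\right) = - \frac{7}{9} - \frac{1}{3} = - \frac{10}{9} \approx -1.1111$)
$P = \frac{128}{9}$ ($P = \left(- \frac{10}{9} - 6\right) \left(-2\right) = \left(- \frac{64}{9}\right) \left(-2\right) = \frac{128}{9} \approx 14.222$)
$A{\left(N \right)} = 1$
$W{\left(Q,k \right)} = \frac{110}{9}$ ($W{\left(Q,k \right)} = -2 + \frac{128}{9} = \frac{110}{9}$)
$W{\left(A{\left(15 \right)},-96 \right)} - 7175 = \frac{110}{9} - 7175 = - \frac{64465}{9}$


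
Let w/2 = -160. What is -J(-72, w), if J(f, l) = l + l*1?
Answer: 640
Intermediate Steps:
w = -320 (w = 2*(-160) = -320)
J(f, l) = 2*l (J(f, l) = l + l = 2*l)
-J(-72, w) = -2*(-320) = -1*(-640) = 640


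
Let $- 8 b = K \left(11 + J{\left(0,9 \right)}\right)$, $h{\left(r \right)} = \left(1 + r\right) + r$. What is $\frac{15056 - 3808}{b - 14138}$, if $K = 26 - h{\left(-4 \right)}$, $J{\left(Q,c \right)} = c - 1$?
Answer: $- \frac{89984}{113731} \approx -0.7912$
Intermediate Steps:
$h{\left(r \right)} = 1 + 2 r$
$J{\left(Q,c \right)} = -1 + c$
$K = 33$ ($K = 26 - \left(1 + 2 \left(-4\right)\right) = 26 - \left(1 - 8\right) = 26 - -7 = 26 + 7 = 33$)
$b = - \frac{627}{8}$ ($b = - \frac{33 \left(11 + \left(-1 + 9\right)\right)}{8} = - \frac{33 \left(11 + 8\right)}{8} = - \frac{33 \cdot 19}{8} = \left(- \frac{1}{8}\right) 627 = - \frac{627}{8} \approx -78.375$)
$\frac{15056 - 3808}{b - 14138} = \frac{15056 - 3808}{- \frac{627}{8} - 14138} = \frac{11248}{- \frac{113731}{8}} = 11248 \left(- \frac{8}{113731}\right) = - \frac{89984}{113731}$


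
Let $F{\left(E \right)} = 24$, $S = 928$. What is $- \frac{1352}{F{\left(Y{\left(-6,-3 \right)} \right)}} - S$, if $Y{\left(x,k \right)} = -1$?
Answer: $- \frac{2953}{3} \approx -984.33$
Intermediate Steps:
$- \frac{1352}{F{\left(Y{\left(-6,-3 \right)} \right)}} - S = - \frac{1352}{24} - 928 = \left(-1352\right) \frac{1}{24} - 928 = - \frac{169}{3} - 928 = - \frac{2953}{3}$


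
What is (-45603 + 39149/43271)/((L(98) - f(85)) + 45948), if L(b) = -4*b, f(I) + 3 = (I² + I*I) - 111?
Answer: -493312066/337730155 ≈ -1.4607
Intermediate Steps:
f(I) = -114 + 2*I² (f(I) = -3 + ((I² + I*I) - 111) = -3 + ((I² + I²) - 111) = -3 + (2*I² - 111) = -3 + (-111 + 2*I²) = -114 + 2*I²)
(-45603 + 39149/43271)/((L(98) - f(85)) + 45948) = (-45603 + 39149/43271)/((-4*98 - (-114 + 2*85²)) + 45948) = (-45603 + 39149*(1/43271))/((-392 - (-114 + 2*7225)) + 45948) = (-45603 + 39149/43271)/((-392 - (-114 + 14450)) + 45948) = -1973248264/(43271*((-392 - 1*14336) + 45948)) = -1973248264/(43271*((-392 - 14336) + 45948)) = -1973248264/(43271*(-14728 + 45948)) = -1973248264/43271/31220 = -1973248264/43271*1/31220 = -493312066/337730155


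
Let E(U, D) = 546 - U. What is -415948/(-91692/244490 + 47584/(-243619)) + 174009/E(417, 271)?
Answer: 266822414546175841/365196049211 ≈ 7.3063e+5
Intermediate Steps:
-415948/(-91692/244490 + 47584/(-243619)) + 174009/E(417, 271) = -415948/(-91692/244490 + 47584/(-243619)) + 174009/(546 - 1*417) = -415948/(-91692*1/244490 + 47584*(-1/243619)) + 174009/(546 - 417) = -415948/(-45846/122245 - 47584/243619) + 174009/129 = -415948/(-16985862754/29781204655) + 174009*(1/129) = -415948*(-29781204655/16985862754) + 58003/43 = 6193716256918970/8492931377 + 58003/43 = 266822414546175841/365196049211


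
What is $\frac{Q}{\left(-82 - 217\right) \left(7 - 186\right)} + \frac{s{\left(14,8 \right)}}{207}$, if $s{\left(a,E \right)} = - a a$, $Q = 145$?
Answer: $- \frac{454787}{481689} \approx -0.94415$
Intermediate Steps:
$s{\left(a,E \right)} = - a^{2}$
$\frac{Q}{\left(-82 - 217\right) \left(7 - 186\right)} + \frac{s{\left(14,8 \right)}}{207} = \frac{145}{\left(-82 - 217\right) \left(7 - 186\right)} + \frac{\left(-1\right) 14^{2}}{207} = \frac{145}{\left(-299\right) \left(-179\right)} + \left(-1\right) 196 \cdot \frac{1}{207} = \frac{145}{53521} - \frac{196}{207} = - \frac{454787}{481689}$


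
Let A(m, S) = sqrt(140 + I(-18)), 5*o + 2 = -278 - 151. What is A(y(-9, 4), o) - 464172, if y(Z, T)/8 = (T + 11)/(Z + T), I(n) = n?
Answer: -464172 + sqrt(122) ≈ -4.6416e+5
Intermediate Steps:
o = -431/5 (o = -2/5 + (-278 - 151)/5 = -2/5 + (1/5)*(-429) = -2/5 - 429/5 = -431/5 ≈ -86.200)
y(Z, T) = 8*(11 + T)/(T + Z) (y(Z, T) = 8*((T + 11)/(Z + T)) = 8*((11 + T)/(T + Z)) = 8*(11 + T)/(T + Z))
A(m, S) = sqrt(122) (A(m, S) = sqrt(140 - 18) = sqrt(122))
A(y(-9, 4), o) - 464172 = sqrt(122) - 464172 = -464172 + sqrt(122)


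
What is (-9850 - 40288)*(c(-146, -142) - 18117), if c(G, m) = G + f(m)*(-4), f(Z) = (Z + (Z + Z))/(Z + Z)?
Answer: 915971122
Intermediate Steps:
f(Z) = 3/2 (f(Z) = (Z + 2*Z)/((2*Z)) = (3*Z)*(1/(2*Z)) = 3/2)
c(G, m) = -6 + G (c(G, m) = G + (3/2)*(-4) = G - 6 = -6 + G)
(-9850 - 40288)*(c(-146, -142) - 18117) = (-9850 - 40288)*((-6 - 146) - 18117) = -50138*(-152 - 18117) = -50138*(-18269) = 915971122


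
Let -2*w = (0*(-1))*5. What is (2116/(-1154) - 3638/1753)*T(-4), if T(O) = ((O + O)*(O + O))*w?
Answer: 0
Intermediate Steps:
w = 0 (w = -0*(-1)*5/2 = -0*5 = -½*0 = 0)
T(O) = 0 (T(O) = ((O + O)*(O + O))*0 = ((2*O)*(2*O))*0 = (4*O²)*0 = 0)
(2116/(-1154) - 3638/1753)*T(-4) = (2116/(-1154) - 3638/1753)*0 = (2116*(-1/1154) - 3638*1/1753)*0 = (-1058/577 - 3638/1753)*0 = -3953800/1011481*0 = 0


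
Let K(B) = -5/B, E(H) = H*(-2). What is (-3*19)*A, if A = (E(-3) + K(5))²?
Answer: -1425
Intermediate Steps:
E(H) = -2*H
A = 25 (A = (-2*(-3) - 5/5)² = (6 - 5*⅕)² = (6 - 1)² = 5² = 25)
(-3*19)*A = -3*19*25 = -57*25 = -1425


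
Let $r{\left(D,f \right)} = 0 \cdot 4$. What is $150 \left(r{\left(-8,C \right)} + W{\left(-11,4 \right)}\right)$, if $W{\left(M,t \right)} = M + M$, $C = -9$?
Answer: $-3300$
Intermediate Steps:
$r{\left(D,f \right)} = 0$
$W{\left(M,t \right)} = 2 M$
$150 \left(r{\left(-8,C \right)} + W{\left(-11,4 \right)}\right) = 150 \left(0 + 2 \left(-11\right)\right) = 150 \left(0 - 22\right) = 150 \left(-22\right) = -3300$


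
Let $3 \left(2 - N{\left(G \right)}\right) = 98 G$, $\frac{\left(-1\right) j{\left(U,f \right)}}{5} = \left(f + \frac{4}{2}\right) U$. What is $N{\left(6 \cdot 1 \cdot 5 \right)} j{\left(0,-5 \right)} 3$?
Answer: $0$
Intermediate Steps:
$j{\left(U,f \right)} = - 5 U \left(2 + f\right)$ ($j{\left(U,f \right)} = - 5 \left(f + \frac{4}{2}\right) U = - 5 \left(f + 4 \cdot \frac{1}{2}\right) U = - 5 \left(f + 2\right) U = - 5 \left(2 + f\right) U = - 5 U \left(2 + f\right)$)
$N{\left(G \right)} = 2 - \frac{98 G}{3}$
$N{\left(6 \cdot 1 \cdot 5 \right)} j{\left(0,-5 \right)} 3 = \left(2 - \frac{98 \cdot 6 \cdot 1 \cdot 5}{3}\right) \left(-5\right) 0 \left(2 - 5\right) 3 = \left(2 - \frac{98 \cdot 6 \cdot 5}{3}\right) \left(-5\right) 0 \left(-3\right) 3 = \left(2 - 980\right) 0 \cdot 3 = \left(2 - 980\right) 0 = \left(-978\right) 0 = 0$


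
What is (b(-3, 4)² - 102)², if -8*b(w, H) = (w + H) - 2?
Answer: 42601729/4096 ≈ 10401.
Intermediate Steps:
b(w, H) = ¼ - H/8 - w/8 (b(w, H) = -((w + H) - 2)/8 = -((H + w) - 2)/8 = -(-2 + H + w)/8 = ¼ - H/8 - w/8)
(b(-3, 4)² - 102)² = ((¼ - ⅛*4 - ⅛*(-3))² - 102)² = ((¼ - ½ + 3/8)² - 102)² = ((⅛)² - 102)² = (1/64 - 102)² = (-6527/64)² = 42601729/4096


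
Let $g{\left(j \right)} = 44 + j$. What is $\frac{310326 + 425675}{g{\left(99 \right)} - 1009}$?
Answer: $- \frac{736001}{866} \approx -849.89$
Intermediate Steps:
$\frac{310326 + 425675}{g{\left(99 \right)} - 1009} = \frac{310326 + 425675}{\left(44 + 99\right) - 1009} = \frac{736001}{143 - 1009} = \frac{736001}{-866} = 736001 \left(- \frac{1}{866}\right) = - \frac{736001}{866}$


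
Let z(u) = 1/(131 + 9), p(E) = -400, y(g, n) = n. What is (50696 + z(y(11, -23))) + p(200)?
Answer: 7041441/140 ≈ 50296.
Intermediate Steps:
z(u) = 1/140
(50696 + z(y(11, -23))) + p(200) = (50696 + 1/140) - 400 = 7097441/140 - 400 = 7041441/140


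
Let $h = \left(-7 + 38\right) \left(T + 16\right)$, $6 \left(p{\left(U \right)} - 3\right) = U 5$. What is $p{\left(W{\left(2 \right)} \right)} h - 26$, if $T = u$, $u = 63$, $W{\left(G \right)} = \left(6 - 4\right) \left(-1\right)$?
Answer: $\frac{9718}{3} \approx 3239.3$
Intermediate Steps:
$W{\left(G \right)} = -2$ ($W{\left(G \right)} = 2 \left(-1\right) = -2$)
$T = 63$
$p{\left(U \right)} = 3 + \frac{5 U}{6}$ ($p{\left(U \right)} = 3 + \frac{U 5}{6} = 3 + \frac{5 U}{6}$)
$h = 2449$ ($h = \left(-7 + 38\right) \left(63 + 16\right) = 31 \cdot 79 = 2449$)
$p{\left(W{\left(2 \right)} \right)} h - 26 = \left(3 + \frac{5}{6} \left(-2\right)\right) 2449 - 26 = \left(3 - \frac{5}{3}\right) 2449 - 26 = \frac{4}{3} \cdot 2449 - 26 = \frac{9796}{3} - 26 = \frac{9718}{3}$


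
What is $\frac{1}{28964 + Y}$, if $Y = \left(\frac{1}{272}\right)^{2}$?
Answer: $\frac{73984}{2142872577} \approx 3.4526 \cdot 10^{-5}$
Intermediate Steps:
$Y = \frac{1}{73984}$ ($Y = \left(\frac{1}{272}\right)^{2} = \frac{1}{73984} \approx 1.3516 \cdot 10^{-5}$)
$\frac{1}{28964 + Y} = \frac{1}{28964 + \frac{1}{73984}} = \frac{1}{\frac{2142872577}{73984}} = \frac{73984}{2142872577}$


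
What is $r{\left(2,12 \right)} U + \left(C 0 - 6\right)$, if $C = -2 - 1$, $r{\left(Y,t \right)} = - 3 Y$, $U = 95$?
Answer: $-576$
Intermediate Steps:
$C = -3$ ($C = -2 - 1 = -3$)
$r{\left(2,12 \right)} U + \left(C 0 - 6\right) = \left(-3\right) 2 \cdot 95 - 6 = \left(-6\right) 95 + \left(0 - 6\right) = -570 - 6 = -576$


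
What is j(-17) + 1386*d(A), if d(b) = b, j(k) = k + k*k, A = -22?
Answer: -30220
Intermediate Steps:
j(k) = k + k²
j(-17) + 1386*d(A) = -17*(1 - 17) + 1386*(-22) = -17*(-16) - 30492 = 272 - 30492 = -30220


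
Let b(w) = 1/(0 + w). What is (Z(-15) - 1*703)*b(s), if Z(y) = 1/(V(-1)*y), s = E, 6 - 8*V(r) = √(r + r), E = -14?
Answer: 66793/1330 + 2*I*√2/1995 ≈ 50.22 + 0.0014178*I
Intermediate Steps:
V(r) = ¾ - √2*√r/8 (V(r) = ¾ - √(r + r)/8 = ¾ - √2*√r/8)
s = -14
b(w) = 1/w
Z(y) = 1/(y*(¾ - I*√2/8)) (Z(y) = 1/((¾ - √2*√(-1)/8)*y) = 1/((¾ - √2*I/8)*y) = 1/((¾ - I*√2/8)*y) = 1/(y*(¾ - I*√2/8)))
(Z(-15) - 1*703)*b(s) = (8/(-15*(6 - I*√2)) - 1*703)/(-14) = (8*(-1/15)/(6 - I*√2) - 703)*(-1/14) = (-8/(15*(6 - I*√2)) - 703)*(-1/14) = (-703 - 8/(15*(6 - I*√2)))*(-1/14) = 703/14 + 4/(105*(6 - I*√2))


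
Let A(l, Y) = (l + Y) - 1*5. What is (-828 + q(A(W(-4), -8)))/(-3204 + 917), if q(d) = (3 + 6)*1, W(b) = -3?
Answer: 819/2287 ≈ 0.35811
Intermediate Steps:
A(l, Y) = -5 + Y + l (A(l, Y) = (Y + l) - 5 = -5 + Y + l)
q(d) = 9 (q(d) = 9*1 = 9)
(-828 + q(A(W(-4), -8)))/(-3204 + 917) = (-828 + 9)/(-3204 + 917) = -819/(-2287) = -819*(-1/2287) = 819/2287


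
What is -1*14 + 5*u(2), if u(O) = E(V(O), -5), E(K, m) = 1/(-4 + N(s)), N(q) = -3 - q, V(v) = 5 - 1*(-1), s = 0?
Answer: -103/7 ≈ -14.714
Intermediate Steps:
V(v) = 6 (V(v) = 5 + 1 = 6)
E(K, m) = -1/7 (E(K, m) = 1/(-4 + (-3 - 1*0)) = 1/(-4 + (-3 + 0)) = 1/(-4 - 3) = 1/(-7) = -1/7)
u(O) = -1/7
-1*14 + 5*u(2) = -1*14 + 5*(-1/7) = -14 - 5/7 = -103/7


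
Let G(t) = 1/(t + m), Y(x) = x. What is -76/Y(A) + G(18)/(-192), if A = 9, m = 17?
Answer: -170243/20160 ≈ -8.4446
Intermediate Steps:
G(t) = 1/(17 + t) (G(t) = 1/(t + 17) = 1/(17 + t))
-76/Y(A) + G(18)/(-192) = -76/9 + 1/((17 + 18)*(-192)) = -76*1/9 - 1/192/35 = -76/9 + (1/35)*(-1/192) = -76/9 - 1/6720 = -170243/20160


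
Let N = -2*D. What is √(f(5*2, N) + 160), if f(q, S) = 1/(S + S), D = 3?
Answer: √5757/6 ≈ 12.646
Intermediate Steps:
N = -6 (N = -2*3 = -6)
f(q, S) = 1/(2*S)
√(f(5*2, N) + 160) = √((½)/(-6) + 160) = √((½)*(-⅙) + 160) = √(-1/12 + 160) = √(1919/12) = √5757/6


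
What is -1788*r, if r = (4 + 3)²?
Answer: -87612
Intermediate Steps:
r = 49 (r = 7² = 49)
-1788*r = -1788*49 = -87612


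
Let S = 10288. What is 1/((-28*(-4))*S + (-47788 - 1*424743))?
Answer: 1/679725 ≈ 1.4712e-6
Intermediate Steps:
1/((-28*(-4))*S + (-47788 - 1*424743)) = 1/(-28*(-4)*10288 + (-47788 - 1*424743)) = 1/(112*10288 + (-47788 - 424743)) = 1/(1152256 - 472531) = 1/679725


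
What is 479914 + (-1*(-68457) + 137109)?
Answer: 685480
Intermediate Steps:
479914 + (-1*(-68457) + 137109) = 479914 + (68457 + 137109) = 479914 + 205566 = 685480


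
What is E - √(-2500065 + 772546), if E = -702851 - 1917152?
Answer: -2620003 - I*√1727519 ≈ -2.62e+6 - 1314.4*I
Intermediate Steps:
E = -2620003
E - √(-2500065 + 772546) = -2620003 - √(-2500065 + 772546) = -2620003 - √(-1727519) = -2620003 - I*√1727519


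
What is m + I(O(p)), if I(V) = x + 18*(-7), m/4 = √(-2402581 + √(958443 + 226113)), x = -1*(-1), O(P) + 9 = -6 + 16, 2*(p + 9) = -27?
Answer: -125 + 4*I*√(2402581 - 2*√296139) ≈ -125.0 + 6198.7*I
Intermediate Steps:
p = -45/2 (p = -9 + (½)*(-27) = -9 - 27/2 = -45/2 ≈ -22.500)
O(P) = 1 (O(P) = -9 + (-6 + 16) = -9 + 10 = 1)
x = 1
m = 4*√(-2402581 + 2*√296139) (m = 4*√(-2402581 + √(958443 + 226113)) = 4*√(-2402581 + √1184556) = 4*√(-2402581 + 2*√296139) ≈ 6198.7*I)
I(V) = -125 (I(V) = 1 + 18*(-7) = 1 - 126 = -125)
m + I(O(p)) = 4*√(-2402581 + 2*√296139) - 125 = -125 + 4*√(-2402581 + 2*√296139)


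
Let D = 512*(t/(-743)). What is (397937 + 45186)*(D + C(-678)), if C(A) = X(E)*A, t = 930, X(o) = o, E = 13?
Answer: -3112922236326/743 ≈ -4.1897e+9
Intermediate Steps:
D = -476160/743 (D = 512*(930/(-743)) = 512*(930*(-1/743)) = 512*(-930/743) = -476160/743 ≈ -640.86)
C(A) = 13*A
(397937 + 45186)*(D + C(-678)) = (397937 + 45186)*(-476160/743 + 13*(-678)) = 443123*(-476160/743 - 8814) = 443123*(-7024962/743) = -3112922236326/743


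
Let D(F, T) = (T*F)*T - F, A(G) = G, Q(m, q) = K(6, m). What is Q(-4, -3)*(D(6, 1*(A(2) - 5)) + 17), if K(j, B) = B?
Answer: -260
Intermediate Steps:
Q(m, q) = m
D(F, T) = -F + F*T**2 (D(F, T) = (F*T)*T - F = F*T**2 - F = -F + F*T**2)
Q(-4, -3)*(D(6, 1*(A(2) - 5)) + 17) = -4*(6*(-1 + (1*(2 - 5))**2) + 17) = -4*(6*(-1 + (1*(-3))**2) + 17) = -4*(6*(-1 + (-3)**2) + 17) = -4*(6*(-1 + 9) + 17) = -4*(6*8 + 17) = -4*(48 + 17) = -4*65 = -260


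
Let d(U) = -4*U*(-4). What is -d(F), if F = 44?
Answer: -704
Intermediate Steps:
d(U) = 16*U
-d(F) = -16*44 = -1*704 = -704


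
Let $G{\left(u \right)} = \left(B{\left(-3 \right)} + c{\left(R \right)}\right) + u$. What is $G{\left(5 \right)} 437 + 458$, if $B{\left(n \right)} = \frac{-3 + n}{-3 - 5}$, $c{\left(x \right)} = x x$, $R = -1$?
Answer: $\frac{13631}{4} \approx 3407.8$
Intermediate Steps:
$c{\left(x \right)} = x^{2}$
$B{\left(n \right)} = \frac{3}{8} - \frac{n}{8}$ ($B{\left(n \right)} = \frac{-3 + n}{-8} = \left(-3 + n\right) \left(- \frac{1}{8}\right) = \frac{3}{8} - \frac{n}{8}$)
$G{\left(u \right)} = \frac{7}{4} + u$ ($G{\left(u \right)} = \left(\left(\frac{3}{8} - - \frac{3}{8}\right) + \left(-1\right)^{2}\right) + u = \left(\left(\frac{3}{8} + \frac{3}{8}\right) + 1\right) + u = \left(\frac{3}{4} + 1\right) + u = \frac{7}{4} + u$)
$G{\left(5 \right)} 437 + 458 = \left(\frac{7}{4} + 5\right) 437 + 458 = \frac{27}{4} \cdot 437 + 458 = \frac{11799}{4} + 458 = \frac{13631}{4}$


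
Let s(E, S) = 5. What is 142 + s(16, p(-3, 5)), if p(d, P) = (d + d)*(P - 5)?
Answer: 147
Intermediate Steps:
p(d, P) = 2*d*(-5 + P) (p(d, P) = (2*d)*(-5 + P) = 2*d*(-5 + P))
142 + s(16, p(-3, 5)) = 142 + 5 = 147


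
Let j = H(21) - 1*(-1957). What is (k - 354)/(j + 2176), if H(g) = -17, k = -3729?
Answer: -1361/1372 ≈ -0.99198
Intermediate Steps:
j = 1940 (j = -17 - 1*(-1957) = -17 + 1957 = 1940)
(k - 354)/(j + 2176) = (-3729 - 354)/(1940 + 2176) = -4083/4116 = -4083*1/4116 = -1361/1372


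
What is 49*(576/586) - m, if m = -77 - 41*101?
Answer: 1249986/293 ≈ 4266.2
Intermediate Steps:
m = -4218 (m = -77 - 4141 = -4218)
49*(576/586) - m = 49*(576/586) - 1*(-4218) = 49*(576*(1/586)) + 4218 = 49*(288/293) + 4218 = 14112/293 + 4218 = 1249986/293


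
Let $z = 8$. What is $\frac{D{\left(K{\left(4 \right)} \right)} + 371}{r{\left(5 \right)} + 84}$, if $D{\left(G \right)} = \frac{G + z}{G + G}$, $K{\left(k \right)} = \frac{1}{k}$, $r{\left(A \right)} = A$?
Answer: $\frac{775}{178} \approx 4.3539$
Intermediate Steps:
$D{\left(G \right)} = \frac{8 + G}{2 G}$ ($D{\left(G \right)} = \frac{G + 8}{G + G} = \frac{8 + G}{2 G}$)
$\frac{D{\left(K{\left(4 \right)} \right)} + 371}{r{\left(5 \right)} + 84} = \frac{\frac{8 + \frac{1}{4}}{2 \cdot \frac{1}{4}} + 371}{5 + 84} = \frac{\frac{\frac{1}{\frac{1}{4}} \left(8 + \frac{1}{4}\right)}{2} + 371}{89} = \left(\frac{1}{2} \cdot 4 \cdot \frac{33}{4} + 371\right) \frac{1}{89} = \left(\frac{33}{2} + 371\right) \frac{1}{89} = \frac{775}{2} \cdot \frac{1}{89} = \frac{775}{178}$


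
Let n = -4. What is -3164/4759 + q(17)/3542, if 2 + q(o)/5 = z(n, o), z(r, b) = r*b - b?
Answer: -13277053/16856378 ≈ -0.78766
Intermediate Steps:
z(r, b) = -b + b*r (z(r, b) = b*r - b = -b + b*r)
q(o) = -10 - 25*o (q(o) = -10 + 5*(o*(-1 - 4)) = -10 + 5*(o*(-5)) = -10 + 5*(-5*o) = -10 - 25*o)
-3164/4759 + q(17)/3542 = -3164/4759 + (-10 - 25*17)/3542 = -3164*1/4759 + (-10 - 425)*(1/3542) = -3164/4759 - 435*1/3542 = -3164/4759 - 435/3542 = -13277053/16856378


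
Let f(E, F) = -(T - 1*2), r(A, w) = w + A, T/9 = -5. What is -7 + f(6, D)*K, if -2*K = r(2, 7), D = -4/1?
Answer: -437/2 ≈ -218.50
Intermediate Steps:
T = -45 (T = 9*(-5) = -45)
r(A, w) = A + w
D = -4 (D = -4*1 = -4)
K = -9/2 (K = -(2 + 7)/2 = -½*9 = -9/2 ≈ -4.5000)
f(E, F) = 47 (f(E, F) = -(-45 - 1*2) = -(-45 - 2) = -1*(-47) = 47)
-7 + f(6, D)*K = -7 + 47*(-9/2) = -7 - 423/2 = -437/2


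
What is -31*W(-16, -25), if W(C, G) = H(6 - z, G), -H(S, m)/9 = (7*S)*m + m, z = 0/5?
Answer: -299925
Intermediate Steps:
z = 0 (z = 0*(1/5) = 0)
H(S, m) = -9*m - 63*S*m (H(S, m) = -9*((7*S)*m + m) = -9*(7*S*m + m) = -9*(m + 7*S*m) = -9*m - 63*S*m)
W(C, G) = -387*G (W(C, G) = -9*G*(1 + 7*(6 - 1*0)) = -9*G*(1 + 7*(6 + 0)) = -9*G*(1 + 7*6) = -9*G*(1 + 42) = -9*G*43 = -387*G)
-31*W(-16, -25) = -(-11997)*(-25) = -31*9675 = -299925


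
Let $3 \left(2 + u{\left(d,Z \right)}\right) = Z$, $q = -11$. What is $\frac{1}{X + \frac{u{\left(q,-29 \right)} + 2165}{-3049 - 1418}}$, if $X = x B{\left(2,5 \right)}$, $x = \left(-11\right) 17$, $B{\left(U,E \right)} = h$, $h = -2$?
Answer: $\frac{13401}{5005514} \approx 0.0026772$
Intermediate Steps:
$u{\left(d,Z \right)} = -2 + \frac{Z}{3}$
$B{\left(U,E \right)} = -2$
$x = -187$
$X = 374$ ($X = \left(-187\right) \left(-2\right) = 374$)
$\frac{1}{X + \frac{u{\left(q,-29 \right)} + 2165}{-3049 - 1418}} = \frac{1}{374 + \frac{\left(-2 + \frac{1}{3} \left(-29\right)\right) + 2165}{-3049 - 1418}} = \frac{1}{374 + \frac{\left(-2 - \frac{29}{3}\right) + 2165}{-4467}} = \frac{1}{374 + \left(- \frac{35}{3} + 2165\right) \left(- \frac{1}{4467}\right)} = \frac{1}{374 + \frac{6460}{3} \left(- \frac{1}{4467}\right)} = \frac{1}{374 - \frac{6460}{13401}} = \frac{1}{\frac{5005514}{13401}} = \frac{13401}{5005514}$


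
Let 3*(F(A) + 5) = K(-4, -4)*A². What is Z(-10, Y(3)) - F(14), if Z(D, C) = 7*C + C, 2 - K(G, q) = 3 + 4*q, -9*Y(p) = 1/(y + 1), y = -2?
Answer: -8767/9 ≈ -974.11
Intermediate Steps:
Y(p) = ⅑ (Y(p) = -1/(9*(-2 + 1)) = -⅑/(-1) = -⅑*(-1) = ⅑)
K(G, q) = -1 - 4*q (K(G, q) = 2 - (3 + 4*q) = 2 + (-3 - 4*q) = -1 - 4*q)
F(A) = -5 + 5*A² (F(A) = -5 + ((-1 - 4*(-4))*A²)/3 = -5 + ((-1 + 16)*A²)/3 = -5 + (15*A²)/3 = -5 + 5*A²)
Z(D, C) = 8*C
Z(-10, Y(3)) - F(14) = 8*(⅑) - (-5 + 5*14²) = 8/9 - (-5 + 5*196) = 8/9 - (-5 + 980) = 8/9 - 1*975 = 8/9 - 975 = -8767/9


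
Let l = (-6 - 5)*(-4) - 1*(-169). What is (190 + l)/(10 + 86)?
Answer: 403/96 ≈ 4.1979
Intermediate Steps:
l = 213 (l = -11*(-4) + 169 = 44 + 169 = 213)
(190 + l)/(10 + 86) = (190 + 213)/(10 + 86) = 403/96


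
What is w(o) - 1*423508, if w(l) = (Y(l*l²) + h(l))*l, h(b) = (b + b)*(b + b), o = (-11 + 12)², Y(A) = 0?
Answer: -423504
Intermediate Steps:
o = 1 (o = 1² = 1)
h(b) = 4*b² (h(b) = (2*b)*(2*b) = 4*b²)
w(l) = 4*l³ (w(l) = (0 + 4*l²)*l = (4*l²)*l = 4*l³)
w(o) - 1*423508 = 4*1³ - 1*423508 = 4*1 - 423508 = 4 - 423508 = -423504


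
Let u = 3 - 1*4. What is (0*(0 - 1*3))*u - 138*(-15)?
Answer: 2070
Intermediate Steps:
u = -1 (u = 3 - 4 = -1)
(0*(0 - 1*3))*u - 138*(-15) = (0*(0 - 1*3))*(-1) - 138*(-15) = (0*(0 - 3))*(-1) + 2070 = (0*(-3))*(-1) + 2070 = 0*(-1) + 2070 = 0 + 2070 = 2070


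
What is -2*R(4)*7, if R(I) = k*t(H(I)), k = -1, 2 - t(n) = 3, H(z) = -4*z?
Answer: -14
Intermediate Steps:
t(n) = -1 (t(n) = 2 - 1*3 = 2 - 3 = -1)
R(I) = 1 (R(I) = -1*(-1) = 1)
-2*R(4)*7 = -2*1*7 = -2*7 = -14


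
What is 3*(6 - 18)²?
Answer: 432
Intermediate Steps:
3*(6 - 18)² = 3*(-12)² = 3*144 = 432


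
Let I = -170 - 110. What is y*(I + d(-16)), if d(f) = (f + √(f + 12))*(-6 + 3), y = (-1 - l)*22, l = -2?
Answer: -5104 - 132*I ≈ -5104.0 - 132.0*I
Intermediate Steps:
I = -280
y = 22 (y = (-1 - 1*(-2))*22 = (-1 + 2)*22 = 1*22 = 22)
d(f) = -3*f - 3*√(12 + f) (d(f) = (f + √(12 + f))*(-3) = -3*f - 3*√(12 + f))
y*(I + d(-16)) = 22*(-280 + (-3*(-16) - 3*√(12 - 16))) = 22*(-280 + (48 - 6*I)) = 22*(-232 - 6*I) = -5104 - 132*I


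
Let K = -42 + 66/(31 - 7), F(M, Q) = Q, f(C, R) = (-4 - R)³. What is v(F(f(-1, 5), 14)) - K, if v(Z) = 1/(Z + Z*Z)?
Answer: 16487/420 ≈ 39.255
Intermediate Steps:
v(Z) = 1/(Z + Z²)
K = -157/4 (K = -42 + 66/24 = -42 + 66*(1/24) = -42 + 11/4 = -157/4 ≈ -39.250)
v(F(f(-1, 5), 14)) - K = 1/(14*(1 + 14)) - 1*(-157/4) = (1/14)/15 + 157/4 = (1/14)*(1/15) + 157/4 = 1/210 + 157/4 = 16487/420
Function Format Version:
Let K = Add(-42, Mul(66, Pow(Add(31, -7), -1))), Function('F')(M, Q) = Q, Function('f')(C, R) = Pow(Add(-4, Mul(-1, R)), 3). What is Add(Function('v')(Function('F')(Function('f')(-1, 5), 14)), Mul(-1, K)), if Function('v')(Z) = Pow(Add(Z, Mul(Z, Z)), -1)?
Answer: Rational(16487, 420) ≈ 39.255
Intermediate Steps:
Function('v')(Z) = Pow(Add(Z, Pow(Z, 2)), -1)
K = Rational(-157, 4) (K = Add(-42, Mul(66, Pow(24, -1))) = Add(-42, Mul(66, Rational(1, 24))) = Add(-42, Rational(11, 4)) = Rational(-157, 4) ≈ -39.250)
Add(Function('v')(Function('F')(Function('f')(-1, 5), 14)), Mul(-1, K)) = Add(Mul(Pow(14, -1), Pow(Add(1, 14), -1)), Mul(-1, Rational(-157, 4))) = Add(Mul(Rational(1, 14), Pow(15, -1)), Rational(157, 4)) = Add(Mul(Rational(1, 14), Rational(1, 15)), Rational(157, 4)) = Add(Rational(1, 210), Rational(157, 4)) = Rational(16487, 420)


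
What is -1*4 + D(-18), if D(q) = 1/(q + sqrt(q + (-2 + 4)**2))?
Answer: -685/169 - I*sqrt(14)/338 ≈ -4.0533 - 0.01107*I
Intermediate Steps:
D(q) = 1/(q + sqrt(4 + q)) (D(q) = 1/(q + sqrt(q + 2**2)) = 1/(q + sqrt(q + 4)) = 1/(q + sqrt(4 + q)))
-1*4 + D(-18) = -1*4 + 1/(-18 + sqrt(4 - 18)) = -4 + 1/(-18 + sqrt(-14)) = -4 + 1/(-18 + I*sqrt(14))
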